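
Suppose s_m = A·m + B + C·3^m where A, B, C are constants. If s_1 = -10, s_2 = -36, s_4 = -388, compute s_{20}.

-17433921924

At m = 1, 2, 4: A + B + 3C = -10; 2A + B + 9C = -36; 4A + B + 81C = -388.
Subtracting the first from the second: A + 6C = -26.
Subtracting the second from the third: 2A + 72C = -352.
Solving: C = -5, A = 4, then B = 1.
Hence s_{20} = 4·20 + 1 + (-5)·3486784401 = -17433921924.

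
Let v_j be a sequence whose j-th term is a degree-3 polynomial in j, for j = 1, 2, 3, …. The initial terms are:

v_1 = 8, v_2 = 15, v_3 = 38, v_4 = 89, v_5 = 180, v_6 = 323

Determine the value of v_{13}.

1st diffs: 7, 23, 51, 91, 143.
2nd diffs: 16, 28, 40, 52.
3rd diffs: 12, 12, 12 (constant).
Newton forward-difference form: v_j = 8 + 7·C(j-1,1) + 16·C(j-1,2) + 12·C(j-1,3).
At j = 13: j-1 = 12, so v_{13} = 8 + 84 + 1056 + 2640 = 3788.

3788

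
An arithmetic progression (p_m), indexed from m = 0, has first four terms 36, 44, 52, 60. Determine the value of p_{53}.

Common difference d = 8.
p_m = 36 + (m - 0)·8.
p_{53} = 36 + 53·8 = 460.

460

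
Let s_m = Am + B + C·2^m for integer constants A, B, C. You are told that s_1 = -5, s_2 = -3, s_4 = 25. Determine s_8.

At m = 1, 2, 4: A + B + 2C = -5; 2A + B + 4C = -3; 4A + B + 16C = 25.
Subtracting the first from the second: A + 2C = 2.
Subtracting the second from the third: 2A + 12C = 28.
Solving: C = 3, A = -4, then B = -7.
So s_m = -4·m + (-7) + 3·2^m; at m=8 this is 729.

729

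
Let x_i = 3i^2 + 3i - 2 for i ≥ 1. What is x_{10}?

x_{10} = 3·10^2 + 3·10 - 2 = 328.

328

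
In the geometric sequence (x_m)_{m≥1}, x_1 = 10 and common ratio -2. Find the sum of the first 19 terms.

x_m = 10·(-2)^(m-1).
S = 10·((-2)^19 - 1)/(-2 - 1) = 10·(-524288 - 1)/(-3) = 1747630.

1747630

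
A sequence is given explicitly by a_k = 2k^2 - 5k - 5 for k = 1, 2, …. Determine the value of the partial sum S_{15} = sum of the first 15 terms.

1805

Over k = 1..15: Σk = 120, Σk² = 1240.
Total = (2)·1240 + (-5)·120 + (-5)·15 = 1805.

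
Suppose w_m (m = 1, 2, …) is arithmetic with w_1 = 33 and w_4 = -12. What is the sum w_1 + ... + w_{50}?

Common difference d = (-12 - 33) / (4 - 1) = -15.
w_m = 33 + (m - 1)·(-15).
w_{50} = -702; S = 50·(33 + (-702))/2 = -16725.

-16725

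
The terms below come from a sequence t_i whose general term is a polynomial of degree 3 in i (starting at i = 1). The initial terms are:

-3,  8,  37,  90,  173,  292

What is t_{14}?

3260

1st diffs: 11, 29, 53, 83, 119.
2nd diffs: 18, 24, 30, 36.
3rd diffs: 6, 6, 6 (constant).
Newton forward-difference form: t_i = -3 + 11·C(i-1,1) + 18·C(i-1,2) + 6·C(i-1,3).
At i = 14: i-1 = 13, so t_{14} = -3 + 143 + 1404 + 1716 = 3260.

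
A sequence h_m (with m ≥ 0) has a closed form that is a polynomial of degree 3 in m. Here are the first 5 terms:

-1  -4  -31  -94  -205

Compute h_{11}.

-3334

1st diffs: -3, -27, -63, -111.
2nd diffs: -24, -36, -48.
3rd diffs: -12, -12 (constant).
Newton forward-difference form: h_m = -1 + (-3)·C(m,1) + (-24)·C(m,2) + (-12)·C(m,3).
At m = 11: m = 11, so h_{11} = -1 - 33 - 1320 - 1980 = -3334.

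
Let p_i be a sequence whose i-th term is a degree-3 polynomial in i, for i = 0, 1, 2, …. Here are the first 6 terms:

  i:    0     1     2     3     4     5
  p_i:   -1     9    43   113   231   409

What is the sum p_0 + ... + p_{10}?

8459

1st diffs: 10, 34, 70, 118, 178.
2nd diffs: 24, 36, 48, 60.
3rd diffs: 12, 12, 12 (constant).
So p_i = 2i^3 + 6i^2 + 2i - 1.
Continuing: …, 659, 993, 1423, 1961, …, p_{10} = 2619.
Summing i = 0..10 (11 terms) gives 8459.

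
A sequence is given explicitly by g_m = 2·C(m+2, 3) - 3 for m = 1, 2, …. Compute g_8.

237

C(10, 3) = 120, so g_8 = 237.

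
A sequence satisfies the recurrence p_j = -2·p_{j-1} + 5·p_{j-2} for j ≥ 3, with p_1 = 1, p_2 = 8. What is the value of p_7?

-2231

Compute successive terms:
p_3 = -11;  p_4 = 62;  p_5 = -179;  p_6 = 668;  p_7 = -2231.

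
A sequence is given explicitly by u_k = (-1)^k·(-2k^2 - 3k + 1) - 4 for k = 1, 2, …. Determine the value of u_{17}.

(-1)^17 = -1; -2k^2 - 3k + 1 at k=17 is -628; so u_{17} = 624.

624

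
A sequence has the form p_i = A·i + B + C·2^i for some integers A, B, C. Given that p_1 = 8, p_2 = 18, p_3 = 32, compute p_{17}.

262244

Write the equations: A + B + 2C = 8; 2A + B + 4C = 18; 3A + B + 8C = 32.
Subtracting the first from the second: A + 2C = 10.
Subtracting the second from the third: A + 4C = 14.
Solving: C = 2, A = 6, then B = -2.
Hence p_{17} = 6·17 + (-2) + 2·131072 = 262244.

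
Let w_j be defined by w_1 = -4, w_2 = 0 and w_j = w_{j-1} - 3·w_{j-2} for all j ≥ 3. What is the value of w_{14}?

Compute successive terms:
w_3 = 12, w_4 = 12, w_5 = -24, …, w_{11} = -888, w_{12} = 372, w_{13} = 3036, w_{14} = 1920.

1920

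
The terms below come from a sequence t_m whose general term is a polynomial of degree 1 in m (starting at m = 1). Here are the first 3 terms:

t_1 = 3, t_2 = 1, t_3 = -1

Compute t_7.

-9

1st diffs: -2, -2 (constant).
So t_m = -2m + 5.
Evaluating at m = 7 gives t_7 = -9.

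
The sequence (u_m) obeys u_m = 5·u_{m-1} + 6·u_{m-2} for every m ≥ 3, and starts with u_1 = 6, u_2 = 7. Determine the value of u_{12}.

Iterate the recurrence:
u_3 = 71  u_4 = 397  u_5 = 2411  u_6 = 14437  u_7 = 86651  u_8 = 519877  u_9 = 3119291  u_{10} = 18715717  u_{11} = 112294331  u_{12} = 673765957.
(Characteristic roots are 6 and -1.)

673765957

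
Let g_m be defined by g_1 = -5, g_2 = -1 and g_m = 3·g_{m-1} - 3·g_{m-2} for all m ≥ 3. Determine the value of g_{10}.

-1053

Iterate the recurrence:
g_3 = 12;  g_4 = 39;  g_5 = 81;  g_6 = 126;  g_7 = 135;  g_8 = 27;  g_9 = -324;  g_{10} = -1053.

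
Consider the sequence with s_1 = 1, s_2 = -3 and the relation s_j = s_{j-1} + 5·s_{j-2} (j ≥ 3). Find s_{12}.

-21908

Iterate the recurrence:
s_3 = 2, s_4 = -13, s_5 = -3, s_6 = -68, s_7 = -83, s_8 = -423, s_9 = -838, s_{10} = -2953, s_{11} = -7143, s_{12} = -21908.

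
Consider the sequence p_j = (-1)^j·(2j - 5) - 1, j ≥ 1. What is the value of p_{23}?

(-1)^23 = -1; 2j - 5 at j=23 is 41; so p_{23} = -42.

-42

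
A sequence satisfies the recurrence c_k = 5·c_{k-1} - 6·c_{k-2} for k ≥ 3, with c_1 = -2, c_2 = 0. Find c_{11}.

Step forward from the initial values:
c_3 = 12;  c_4 = 60;  c_5 = 228;  c_6 = 780;  c_7 = 2532;  c_8 = 7980;  c_9 = 24708;  c_{10} = 75660;  c_{11} = 230052.
(Characteristic roots are 3 and 2.)

230052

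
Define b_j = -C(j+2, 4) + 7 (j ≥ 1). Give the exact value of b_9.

C(11, 4) = 330, so b_9 = -323.

-323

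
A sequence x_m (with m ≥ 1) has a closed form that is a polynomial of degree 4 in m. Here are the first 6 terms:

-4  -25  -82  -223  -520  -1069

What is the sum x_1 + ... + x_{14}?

1st diffs: -21, -57, -141, -297, -549.
2nd diffs: -36, -84, -156, -252.
3rd diffs: -48, -72, -96.
4th diffs: -24, -24 (constant).
So x_m = -m^4 + 2m^3 - 5m^2 - 5m + 5.
Continuing: …, -1990, -3427, -5548, -8545, …, x_{14} = -33973.
Summing m = 1..14 (14 terms) gives -111167.

-111167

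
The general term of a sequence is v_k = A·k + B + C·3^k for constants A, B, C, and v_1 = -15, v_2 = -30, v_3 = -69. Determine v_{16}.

-86093496

The three given values yield: A + B + 3C = -15; 2A + B + 9C = -30; 3A + B + 27C = -69.
Subtracting the first from the second: A + 6C = -15.
Subtracting the second from the third: A + 18C = -39.
Solving: C = -2, A = -3, then B = -6.
So v_k = -3·k + (-6) + (-2)·3^k; at k=16 this is -86093496.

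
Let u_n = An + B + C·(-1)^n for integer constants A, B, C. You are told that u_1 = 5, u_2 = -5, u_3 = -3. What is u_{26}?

-101

The three given values yield: A + B - C = 5; 2A + B + C = -5; 3A + B - C = -3.
Subtracting the first from the second: A + 2C = -10.
Subtracting the second from the third: A - 2C = 2.
Solving: C = -3, A = -4, then B = 6.
So u_n = -4·n + 6 + (-3)·(-1)^n; at n=26 this is -101.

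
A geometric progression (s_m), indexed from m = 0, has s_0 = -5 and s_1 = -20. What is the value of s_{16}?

Common ratio r = 4.
s_m = (-5)·4^(m-0).
s_{16} = (-5)·4^16 = -21474836480.

-21474836480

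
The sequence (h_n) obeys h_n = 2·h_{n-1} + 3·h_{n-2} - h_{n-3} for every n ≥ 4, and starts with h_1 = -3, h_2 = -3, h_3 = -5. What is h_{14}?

-673346

Compute successive terms:
h_4 = -16;  h_5 = -44;  h_6 = -131;  …;  h_{11} = -27260;  h_{12} = -79396;  h_{13} = -231209;  h_{14} = -673346.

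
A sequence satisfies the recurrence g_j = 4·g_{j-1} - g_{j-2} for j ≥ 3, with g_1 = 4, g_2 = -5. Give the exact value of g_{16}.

-665180971

Iterate the recurrence:
g_3 = -24, g_4 = -91, g_5 = -340, …, g_{13} = -12796676, g_{14} = -47757845, g_{15} = -178234704, g_{16} = -665180971.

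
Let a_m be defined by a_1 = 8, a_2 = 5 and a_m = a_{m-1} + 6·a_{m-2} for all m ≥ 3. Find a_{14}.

6665027

Iterate the recurrence:
a_3 = 53  a_4 = 83  a_5 = 401  …  a_{11} = 251897  a_{12} = 736235  a_{13} = 2247617  a_{14} = 6665027.
(Characteristic roots are 3 and -2.)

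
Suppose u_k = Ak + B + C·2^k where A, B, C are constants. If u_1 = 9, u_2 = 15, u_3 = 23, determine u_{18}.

Write the equations: A + B + 2C = 9; 2A + B + 4C = 15; 3A + B + 8C = 23.
Subtracting the first from the second: A + 2C = 6.
Subtracting the second from the third: A + 4C = 8.
Solving: C = 1, A = 4, then B = 3.
Therefore u_{18} = 72 + 3 + 1·262144 = 262219.

262219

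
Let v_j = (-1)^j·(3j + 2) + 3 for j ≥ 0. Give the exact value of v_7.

(-1)^7 = -1; 3j + 2 at j=7 is 23; so v_7 = -20.

-20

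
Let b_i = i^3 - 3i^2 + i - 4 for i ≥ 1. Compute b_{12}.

b_{12} = 1·12^3 - 3·12^2 + 1·12 - 4 = 1304.

1304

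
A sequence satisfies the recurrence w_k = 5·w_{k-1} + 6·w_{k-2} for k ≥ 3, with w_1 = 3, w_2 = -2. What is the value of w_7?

Iterate the recurrence:
w_3 = 8; w_4 = 28; w_5 = 188; w_6 = 1108; w_7 = 6668.
(Characteristic roots are 6 and -1.)

6668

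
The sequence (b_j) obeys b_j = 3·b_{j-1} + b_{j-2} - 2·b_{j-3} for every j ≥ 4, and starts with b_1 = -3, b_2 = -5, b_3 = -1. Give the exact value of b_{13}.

31154

Iterate the recurrence:
b_4 = -2;  b_5 = 3;  b_6 = 9;  b_7 = 34;  b_8 = 105;  b_9 = 331;  b_{10} = 1030;  b_{11} = 3211;  b_{12} = 10001;  b_{13} = 31154.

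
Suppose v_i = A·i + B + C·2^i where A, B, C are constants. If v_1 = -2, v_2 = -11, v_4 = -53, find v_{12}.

The three given values yield: A + B + 2C = -2; 2A + B + 4C = -11; 4A + B + 16C = -53.
Subtracting the first from the second: A + 2C = -9.
Subtracting the second from the third: 2A + 12C = -42.
Solving: C = -3, A = -3, then B = 7.
Therefore v_{12} = -36 + 7 + (-3)·4096 = -12317.

-12317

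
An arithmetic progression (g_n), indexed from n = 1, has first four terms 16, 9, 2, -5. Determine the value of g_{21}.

Common difference d = -7.
g_n = 16 + (n - 1)·(-7).
g_{21} = 16 + 20·(-7) = -124.

-124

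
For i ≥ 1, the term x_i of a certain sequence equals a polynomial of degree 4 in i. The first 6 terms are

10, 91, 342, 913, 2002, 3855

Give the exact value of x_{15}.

119262

1st diffs: 81, 251, 571, 1089, 1853.
2nd diffs: 170, 320, 518, 764.
3rd diffs: 150, 198, 246.
4th diffs: 48, 48 (constant).
Newton forward-difference form: x_i = 10 + 81·C(i-1,1) + 170·C(i-1,2) + 150·C(i-1,3) + 48·C(i-1,4).
At i = 15: i-1 = 14, so x_{15} = 10 + 1134 + 15470 + 54600 + 48048 = 119262.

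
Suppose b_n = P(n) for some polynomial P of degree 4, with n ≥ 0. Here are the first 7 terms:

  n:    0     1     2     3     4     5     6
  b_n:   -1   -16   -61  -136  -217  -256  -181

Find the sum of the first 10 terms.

1st diffs: -15, -45, -75, -81, -39, 75.
2nd diffs: -30, -30, -6, 42, 114.
3rd diffs: 0, 24, 48, 72.
4th diffs: 24, 24, 24 (constant).
So b_n = n^4 - 6n^3 - 4n^2 - 6n - 1.
Continuing: 104, 719, 1808.
Summing n = 0..9 (10 terms) gives 1763.

1763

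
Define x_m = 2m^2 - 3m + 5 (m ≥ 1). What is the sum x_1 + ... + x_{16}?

Over m = 1..16: Σm = 136, Σm² = 1496.
Total = (2)·1496 + (-3)·136 + (5)·16 = 2664.

2664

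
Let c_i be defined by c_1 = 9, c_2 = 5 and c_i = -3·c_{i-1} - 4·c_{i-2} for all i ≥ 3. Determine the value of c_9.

3741

c_3 = -51, c_4 = 133, c_5 = -195, c_6 = 53, c_7 = 621, c_8 = -2075, c_9 = 3741.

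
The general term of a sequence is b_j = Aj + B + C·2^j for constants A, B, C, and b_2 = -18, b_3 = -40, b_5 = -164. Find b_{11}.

-10256

At j = 2, 3, 5: 2A + B + 4C = -18; 3A + B + 8C = -40; 5A + B + 32C = -164.
Subtracting the first from the second: A + 4C = -22.
Subtracting the second from the third: 2A + 24C = -124.
Solving: C = -5, A = -2, then B = 6.
Therefore b_{11} = -22 + 6 + (-5)·2048 = -10256.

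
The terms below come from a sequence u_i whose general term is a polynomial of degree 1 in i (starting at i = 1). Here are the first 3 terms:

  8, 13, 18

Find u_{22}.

1st diffs: 5, 5 (constant).
So u_i = 5i + 3.
Evaluating at i = 22 gives u_{22} = 113.

113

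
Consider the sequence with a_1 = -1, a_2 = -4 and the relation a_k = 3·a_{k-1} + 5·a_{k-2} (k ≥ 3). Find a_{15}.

-499950377

Applying the relation repeatedly:
a_3 = -17;  a_4 = -71;  a_5 = -298;  …;  a_{12} = -6783941;  a_{13} = -28442233;  a_{14} = -119246404;  a_{15} = -499950377.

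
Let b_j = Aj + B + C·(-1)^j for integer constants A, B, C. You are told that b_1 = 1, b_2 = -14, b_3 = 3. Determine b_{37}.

37

Plug in j = 1, 2, 3: A + B - C = 1; 2A + B + C = -14; 3A + B - C = 3.
Subtracting the first from the second: A + 2C = -15.
Subtracting the second from the third: A - 2C = 17.
Solving: C = -8, A = 1, then B = -8.
So b_j = 1·j + (-8) + (-8)·(-1)^j; at j=37 this is 37.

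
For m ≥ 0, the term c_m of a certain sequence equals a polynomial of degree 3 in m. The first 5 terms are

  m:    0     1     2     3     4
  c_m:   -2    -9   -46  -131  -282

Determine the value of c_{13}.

-7581

1st diffs: -7, -37, -85, -151.
2nd diffs: -30, -48, -66.
3rd diffs: -18, -18 (constant).
Newton forward-difference form: c_m = -2 + (-7)·C(m,1) + (-30)·C(m,2) + (-18)·C(m,3).
At m = 13: m = 13, so c_{13} = -2 - 91 - 2340 - 5148 = -7581.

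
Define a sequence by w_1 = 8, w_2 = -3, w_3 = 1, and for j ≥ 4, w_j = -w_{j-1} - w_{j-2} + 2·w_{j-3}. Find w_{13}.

Step forward from the initial values:
w_4 = 18, w_5 = -25, w_6 = 9, w_7 = 52, w_8 = -111, w_9 = 77, w_{10} = 138, w_{11} = -437, w_{12} = 453, w_{13} = 260.

260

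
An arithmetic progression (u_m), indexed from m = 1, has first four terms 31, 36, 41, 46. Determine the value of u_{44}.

Common difference d = 5.
u_m = 31 + (m - 1)·5.
u_{44} = 31 + 43·5 = 246.

246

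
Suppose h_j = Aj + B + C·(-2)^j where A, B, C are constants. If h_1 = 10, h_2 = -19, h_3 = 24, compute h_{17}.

At j = 1, 2, 3: A + B - 2C = 10; 2A + B + 4C = -19; 3A + B - 8C = 24.
Subtracting the first from the second: A + 6C = -29.
Subtracting the second from the third: A - 12C = 43.
Solving: C = -4, A = -5, then B = 7.
Hence h_{17} = -5·17 + 7 + (-4)·(-131072) = 524210.

524210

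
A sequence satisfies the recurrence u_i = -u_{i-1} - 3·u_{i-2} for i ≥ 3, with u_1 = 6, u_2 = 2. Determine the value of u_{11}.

u_3 = -20;  u_4 = 14;  u_5 = 46;  u_6 = -88;  u_7 = -50;  u_8 = 314;  u_9 = -164;  u_{10} = -778;  u_{11} = 1270.

1270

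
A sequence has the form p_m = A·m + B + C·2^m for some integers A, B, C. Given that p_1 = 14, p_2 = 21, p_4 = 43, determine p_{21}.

At m = 1, 2, 4: A + B + 2C = 14; 2A + B + 4C = 21; 4A + B + 16C = 43.
Subtracting the first from the second: A + 2C = 7.
Subtracting the second from the third: 2A + 12C = 22.
Solving: C = 1, A = 5, then B = 7.
So p_m = 5·m + 7 + 1·2^m; at m=21 this is 2097264.

2097264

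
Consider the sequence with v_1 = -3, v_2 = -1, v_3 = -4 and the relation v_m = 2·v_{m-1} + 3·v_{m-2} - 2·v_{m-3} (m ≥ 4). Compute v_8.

-389

Iterate the recurrence:
v_4 = -5; v_5 = -20; v_6 = -47; v_7 = -144; v_8 = -389.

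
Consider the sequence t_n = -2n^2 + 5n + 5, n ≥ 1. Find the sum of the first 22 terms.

-6215

Over n = 1..22: Σn = 253, Σn² = 3795.
Total = (-2)·3795 + (5)·253 + (5)·22 = -6215.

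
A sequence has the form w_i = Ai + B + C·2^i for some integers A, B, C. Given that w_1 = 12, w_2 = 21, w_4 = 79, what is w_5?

Write the equations: A + B + 2C = 12; 2A + B + 4C = 21; 4A + B + 16C = 79.
Subtracting the first from the second: A + 2C = 9.
Subtracting the second from the third: 2A + 12C = 58.
Solving: C = 5, A = -1, then B = 3.
So w_i = -1·i + 3 + 5·2^i; at i=5 this is 158.

158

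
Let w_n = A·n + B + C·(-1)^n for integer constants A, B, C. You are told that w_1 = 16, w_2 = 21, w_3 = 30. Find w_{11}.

86

Write the equations: A + B - C = 16; 2A + B + C = 21; 3A + B - C = 30.
Subtracting the first from the second: A + 2C = 5.
Subtracting the second from the third: A - 2C = 9.
Solving: C = -1, A = 7, then B = 8.
So w_n = 7·n + 8 + (-1)·(-1)^n; at n=11 this is 86.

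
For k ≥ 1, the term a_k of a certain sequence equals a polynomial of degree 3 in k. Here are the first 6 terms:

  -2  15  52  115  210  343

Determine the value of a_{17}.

1st diffs: 17, 37, 63, 95, 133.
2nd diffs: 20, 26, 32, 38.
3rd diffs: 6, 6, 6 (constant).
So a_k = k^3 + 4k^2 - 2k - 5.
Evaluating at k = 17 gives a_{17} = 6030.

6030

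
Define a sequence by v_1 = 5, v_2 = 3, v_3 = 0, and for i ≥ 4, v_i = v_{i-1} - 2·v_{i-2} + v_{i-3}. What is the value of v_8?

v_4 = -1  v_5 = 2  v_6 = 4  v_7 = -1  v_8 = -7.

-7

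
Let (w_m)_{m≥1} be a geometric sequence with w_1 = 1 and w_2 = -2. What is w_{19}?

Common ratio r = -2.
w_m = 1·(-2)^(m-1).
w_{19} = 1·(-2)^18 = 262144.

262144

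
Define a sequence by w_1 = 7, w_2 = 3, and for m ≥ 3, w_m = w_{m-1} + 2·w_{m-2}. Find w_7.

217

Applying the relation repeatedly:
w_3 = 17;  w_4 = 23;  w_5 = 57;  w_6 = 103;  w_7 = 217.
(Characteristic roots are 2 and -1.)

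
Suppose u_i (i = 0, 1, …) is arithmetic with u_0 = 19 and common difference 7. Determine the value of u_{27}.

u_i = 19 + (i - 0)·7.
u_{27} = 19 + 27·7 = 208.

208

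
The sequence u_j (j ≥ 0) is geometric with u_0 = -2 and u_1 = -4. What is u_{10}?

-2048

Common ratio r = 2.
u_j = (-2)·2^(j-0).
u_{10} = (-2)·2^10 = -2048.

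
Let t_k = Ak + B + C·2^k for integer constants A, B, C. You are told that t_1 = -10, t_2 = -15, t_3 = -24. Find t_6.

Write the equations: A + B + 2C = -10; 2A + B + 4C = -15; 3A + B + 8C = -24.
Subtracting the first from the second: A + 2C = -5.
Subtracting the second from the third: A + 4C = -9.
Solving: C = -2, A = -1, then B = -5.
Hence t_6 = -1·6 + (-5) + (-2)·64 = -139.

-139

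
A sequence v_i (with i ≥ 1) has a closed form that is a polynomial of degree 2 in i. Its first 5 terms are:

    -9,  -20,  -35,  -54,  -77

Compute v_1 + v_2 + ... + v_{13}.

1st diffs: -11, -15, -19, -23.
2nd diffs: -4, -4, -4 (constant).
Newton forward-difference form: v_i = -9 + (-11)·C(i-1,1) + (-4)·C(i-1,2).
Continuing: …, -104, -135, -170, -209, …, v_{13} = -405.
Summing i = 1..13 (13 terms) gives -2119.

-2119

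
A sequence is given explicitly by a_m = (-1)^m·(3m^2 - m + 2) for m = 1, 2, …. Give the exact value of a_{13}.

-496

(-1)^13 = -1; 3m^2 - m + 2 at m=13 is 496; so a_{13} = -496.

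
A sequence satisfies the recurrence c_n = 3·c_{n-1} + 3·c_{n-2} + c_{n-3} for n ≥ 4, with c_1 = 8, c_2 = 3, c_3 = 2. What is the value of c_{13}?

Iterate the recurrence:
c_4 = 23  c_5 = 78  c_6 = 305  c_7 = 1172  c_8 = 4509  c_9 = 17348  c_{10} = 66743  c_{11} = 256782  c_{12} = 987923  c_{13} = 3800858.

3800858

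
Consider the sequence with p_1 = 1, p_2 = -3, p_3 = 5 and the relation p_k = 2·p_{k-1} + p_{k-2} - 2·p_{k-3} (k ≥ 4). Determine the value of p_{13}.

Iterate the recurrence:
p_4 = 5; p_5 = 21; p_6 = 37; p_7 = 85; p_8 = 165; p_9 = 341; p_{10} = 677; p_{11} = 1365; p_{12} = 2725; p_{13} = 5461.

5461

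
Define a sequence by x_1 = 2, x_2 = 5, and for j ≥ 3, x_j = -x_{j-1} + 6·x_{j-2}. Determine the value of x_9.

Applying the relation repeatedly:
x_3 = 7; x_4 = 23; x_5 = 19; x_6 = 119; x_7 = -5; x_8 = 719; x_9 = -749.
(Characteristic roots are 2 and -3.)

-749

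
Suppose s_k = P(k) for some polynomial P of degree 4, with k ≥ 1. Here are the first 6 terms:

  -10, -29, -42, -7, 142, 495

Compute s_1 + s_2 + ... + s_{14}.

1st diffs: -19, -13, 35, 149, 353.
2nd diffs: 6, 48, 114, 204.
3rd diffs: 42, 66, 90.
4th diffs: 24, 24 (constant).
Newton forward-difference form: s_k = -10 + (-19)·C(k-1,1) + 6·C(k-1,2) + 42·C(k-1,3) + 24·C(k-1,4).
Continuing: …, 1166, 2293, 4038, 6587, …, s_{14} = 29383.
Summing k = 1..14 (14 terms) gives 90405.

90405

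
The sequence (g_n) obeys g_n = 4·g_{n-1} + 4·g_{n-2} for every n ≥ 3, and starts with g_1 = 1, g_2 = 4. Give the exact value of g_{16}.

Step forward from the initial values:
g_3 = 20  g_4 = 96  g_5 = 464  …  g_{13} = 137056256  g_{14} = 661766144  g_{15} = 3195289600  g_{16} = 15428222976.

15428222976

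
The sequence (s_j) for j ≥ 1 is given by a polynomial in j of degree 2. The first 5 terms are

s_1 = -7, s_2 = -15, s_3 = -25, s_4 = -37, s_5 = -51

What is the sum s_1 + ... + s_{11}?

1st diffs: -8, -10, -12, -14.
2nd diffs: -2, -2, -2 (constant).
Newton forward-difference form: s_j = -7 + (-8)·C(j-1,1) + (-2)·C(j-1,2).
Continuing: …, -67, -85, -105, -127, …, s_{11} = -177.
Summing j = 1..11 (11 terms) gives -847.

-847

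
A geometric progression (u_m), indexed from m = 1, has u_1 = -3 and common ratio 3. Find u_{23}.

-94143178827

u_m = (-3)·3^(m-1).
u_{23} = (-3)·3^22 = -94143178827.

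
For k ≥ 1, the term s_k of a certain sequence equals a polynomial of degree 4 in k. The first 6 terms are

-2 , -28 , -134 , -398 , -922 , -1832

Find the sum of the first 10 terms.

-33218

1st diffs: -26, -106, -264, -524, -910.
2nd diffs: -80, -158, -260, -386.
3rd diffs: -78, -102, -126.
4th diffs: -24, -24 (constant).
Newton forward-difference form: s_k = -2 + (-26)·C(k-1,1) + (-80)·C(k-1,2) + (-78)·C(k-1,3) + (-24)·C(k-1,4).
Continuing: -3278, -5434, -8498, -12692.
Summing k = 1..10 (10 terms) gives -33218.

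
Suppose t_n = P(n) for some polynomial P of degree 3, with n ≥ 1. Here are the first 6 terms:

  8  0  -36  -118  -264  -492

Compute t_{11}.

-3492

1st diffs: -8, -36, -82, -146, -228.
2nd diffs: -28, -46, -64, -82.
3rd diffs: -18, -18, -18 (constant).
Newton forward-difference form: t_n = 8 + (-8)·C(n-1,1) + (-28)·C(n-1,2) + (-18)·C(n-1,3).
At n = 11: n-1 = 10, so t_{11} = 8 - 80 - 1260 - 2160 = -3492.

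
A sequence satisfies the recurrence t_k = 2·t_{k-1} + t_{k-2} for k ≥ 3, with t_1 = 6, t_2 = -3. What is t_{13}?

t_3 = 0  t_4 = -3  t_5 = -6  …  t_{10} = -507  t_{11} = -1224  t_{12} = -2955  t_{13} = -7134.

-7134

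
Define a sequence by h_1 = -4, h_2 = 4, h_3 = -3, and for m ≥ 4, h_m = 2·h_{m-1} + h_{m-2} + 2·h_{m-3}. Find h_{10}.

Applying the relation repeatedly:
h_4 = -10, h_5 = -15, h_6 = -46, h_7 = -127, h_8 = -330, h_9 = -879, h_{10} = -2342.

-2342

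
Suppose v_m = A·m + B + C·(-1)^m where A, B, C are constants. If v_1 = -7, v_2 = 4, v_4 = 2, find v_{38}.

-32

Plug in m = 1, 2, 4: A + B - C = -7; 2A + B + C = 4; 4A + B + C = 2.
Subtracting the first from the second: A + 2C = 11.
Subtracting the second from the third: 2A = -2.
Solving: C = 6, A = -1, then B = 0.
Therefore v_{38} = -38 + 0 + 6·1 = -32.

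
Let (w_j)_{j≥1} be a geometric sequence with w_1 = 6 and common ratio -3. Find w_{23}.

w_j = 6·(-3)^(j-1).
w_{23} = 6·(-3)^22 = 188286357654.

188286357654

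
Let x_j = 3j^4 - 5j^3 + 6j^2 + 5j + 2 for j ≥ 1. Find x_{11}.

x_{11} = 3·11^4 - 5·11^3 + 6·11^2 + 5·11 + 2 = 38051.

38051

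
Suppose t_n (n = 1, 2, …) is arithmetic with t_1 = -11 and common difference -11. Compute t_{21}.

t_n = -11 + (n - 1)·(-11).
t_{21} = -11 + 20·(-11) = -231.

-231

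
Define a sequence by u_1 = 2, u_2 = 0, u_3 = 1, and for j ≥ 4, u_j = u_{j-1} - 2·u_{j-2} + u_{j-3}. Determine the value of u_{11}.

-17

Applying the relation repeatedly:
u_4 = 3; u_5 = 1; u_6 = -4; u_7 = -3; u_8 = 6; u_9 = 8; u_{10} = -7; u_{11} = -17.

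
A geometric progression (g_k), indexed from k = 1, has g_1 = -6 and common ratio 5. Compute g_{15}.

-36621093750

g_k = (-6)·5^(k-1).
g_{15} = (-6)·5^14 = -36621093750.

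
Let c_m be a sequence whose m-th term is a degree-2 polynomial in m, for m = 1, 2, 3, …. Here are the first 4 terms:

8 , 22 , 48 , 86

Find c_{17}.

1672

1st diffs: 14, 26, 38.
2nd diffs: 12, 12 (constant).
So c_m = 6m^2 - 4m + 6.
Evaluating at m = 17 gives c_{17} = 1672.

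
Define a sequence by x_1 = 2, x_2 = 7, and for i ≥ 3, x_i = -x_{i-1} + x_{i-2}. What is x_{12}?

513

x_3 = -5  x_4 = 12  x_5 = -17  x_6 = 29  x_7 = -46  x_8 = 75  x_9 = -121  x_{10} = 196  x_{11} = -317  x_{12} = 513.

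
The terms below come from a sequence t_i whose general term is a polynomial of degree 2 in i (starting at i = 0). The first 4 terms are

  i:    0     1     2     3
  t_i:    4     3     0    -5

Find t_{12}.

-140

1st diffs: -1, -3, -5.
2nd diffs: -2, -2 (constant).
Newton forward-difference form: t_i = 4 + (-1)·C(i,1) + (-2)·C(i,2).
At i = 12: i = 12, so t_{12} = 4 - 12 - 132 = -140.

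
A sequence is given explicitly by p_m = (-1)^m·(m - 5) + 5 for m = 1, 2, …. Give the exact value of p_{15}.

-5

(-1)^15 = -1; m - 5 at m=15 is 10; so p_{15} = -5.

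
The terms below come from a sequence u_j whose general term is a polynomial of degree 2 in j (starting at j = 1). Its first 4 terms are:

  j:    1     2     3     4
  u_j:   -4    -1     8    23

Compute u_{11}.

1st diffs: 3, 9, 15.
2nd diffs: 6, 6 (constant).
So u_j = 3j^2 - 6j - 1.
Evaluating at j = 11 gives u_{11} = 296.

296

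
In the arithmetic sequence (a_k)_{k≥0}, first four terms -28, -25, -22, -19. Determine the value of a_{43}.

Common difference d = 3.
a_k = -28 + (k - 0)·3.
a_{43} = -28 + 43·3 = 101.

101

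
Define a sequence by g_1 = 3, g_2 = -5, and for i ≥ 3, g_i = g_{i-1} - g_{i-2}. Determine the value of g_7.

3

Iterate the recurrence:
g_3 = -8;  g_4 = -3;  g_5 = 5;  g_6 = 8;  g_7 = 3.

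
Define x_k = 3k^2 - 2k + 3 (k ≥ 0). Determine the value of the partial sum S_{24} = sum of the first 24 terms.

12492

Over k = 0..23: Σk = 276, Σk² = 4324.
Total = (3)·4324 + (-2)·276 + (3)·24 = 12492.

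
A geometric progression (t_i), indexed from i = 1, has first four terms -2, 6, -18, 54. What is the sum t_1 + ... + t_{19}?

Common ratio r = -3.
t_i = (-2)·(-3)^(i-1).
S = (-2)·((-3)^19 - 1)/(-3 - 1) = (-2)·(-1162261467 - 1)/(-4) = -581130734.

-581130734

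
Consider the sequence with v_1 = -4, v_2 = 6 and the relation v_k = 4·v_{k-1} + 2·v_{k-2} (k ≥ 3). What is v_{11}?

2608896

Applying the relation repeatedly:
v_3 = 16;  v_4 = 76;  v_5 = 336;  v_6 = 1496;  v_7 = 6656;  v_8 = 29616;  v_9 = 131776;  v_{10} = 586336;  v_{11} = 2608896.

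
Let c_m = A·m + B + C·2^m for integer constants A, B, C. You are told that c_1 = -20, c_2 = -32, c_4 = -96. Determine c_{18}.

-1310764

At m = 1, 2, 4: A + B + 2C = -20; 2A + B + 4C = -32; 4A + B + 16C = -96.
Subtracting the first from the second: A + 2C = -12.
Subtracting the second from the third: 2A + 12C = -64.
Solving: C = -5, A = -2, then B = -8.
Therefore c_{18} = -36 + (-8) + (-5)·262144 = -1310764.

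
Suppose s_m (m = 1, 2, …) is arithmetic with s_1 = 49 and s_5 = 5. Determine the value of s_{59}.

Common difference d = (5 - 49) / (5 - 1) = -11.
s_m = 49 + (m - 1)·(-11).
s_{59} = 49 + 58·(-11) = -589.

-589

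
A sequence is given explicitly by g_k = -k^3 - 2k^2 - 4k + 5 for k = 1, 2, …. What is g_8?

-667

g_8 = -1·8^3 - 2·8^2 - 4·8 + 5 = -667.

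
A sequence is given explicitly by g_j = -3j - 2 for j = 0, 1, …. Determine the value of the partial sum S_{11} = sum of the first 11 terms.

-187

Over j = 0..10: Σj = 55.
Total = (-3)·55 + (-2)·11 = -187.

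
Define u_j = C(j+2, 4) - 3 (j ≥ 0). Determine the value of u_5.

C(7, 4) = 35, so u_5 = 32.

32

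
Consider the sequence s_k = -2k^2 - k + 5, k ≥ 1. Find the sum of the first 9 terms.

Over k = 1..9: Σk = 45, Σk² = 285.
Total = (-2)·285 + (-1)·45 + (5)·9 = -570.

-570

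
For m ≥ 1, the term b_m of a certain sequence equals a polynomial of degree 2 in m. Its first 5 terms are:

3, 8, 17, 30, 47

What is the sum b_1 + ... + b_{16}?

2888

1st diffs: 5, 9, 13, 17.
2nd diffs: 4, 4, 4 (constant).
Newton forward-difference form: b_m = 3 + 5·C(m-1,1) + 4·C(m-1,2).
Continuing: …, 68, 93, 122, 155, …, b_{16} = 498.
Summing m = 1..16 (16 terms) gives 2888.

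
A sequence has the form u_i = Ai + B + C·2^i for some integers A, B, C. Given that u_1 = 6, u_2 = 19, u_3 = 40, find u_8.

1057

Write the equations: A + B + 2C = 6; 2A + B + 4C = 19; 3A + B + 8C = 40.
Subtracting the first from the second: A + 2C = 13.
Subtracting the second from the third: A + 4C = 21.
Solving: C = 4, A = 5, then B = -7.
Therefore u_8 = 40 + (-7) + 4·256 = 1057.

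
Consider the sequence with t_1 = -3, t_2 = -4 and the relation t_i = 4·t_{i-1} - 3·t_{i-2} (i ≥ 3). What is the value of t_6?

Iterate the recurrence:
t_3 = -7, t_4 = -16, t_5 = -43, t_6 = -124.
(Characteristic roots are 3 and 1.)

-124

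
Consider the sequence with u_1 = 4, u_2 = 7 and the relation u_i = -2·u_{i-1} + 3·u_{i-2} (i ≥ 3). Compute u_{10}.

Iterate the recurrence:
u_3 = -2  u_4 = 25  u_5 = -56  u_6 = 187  u_7 = -542  u_8 = 1645  u_9 = -4916  u_{10} = 14767.
(Characteristic roots are 1 and -3.)

14767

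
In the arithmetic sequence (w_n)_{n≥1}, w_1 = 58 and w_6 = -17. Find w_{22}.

Common difference d = (-17 - 58) / (6 - 1) = -15.
w_n = 58 + (n - 1)·(-15).
w_{22} = 58 + 21·(-15) = -257.

-257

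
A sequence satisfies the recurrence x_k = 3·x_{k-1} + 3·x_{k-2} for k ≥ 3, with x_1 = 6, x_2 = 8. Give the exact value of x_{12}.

6471090

Step forward from the initial values:
x_3 = 42, x_4 = 150, x_5 = 576, x_6 = 2178, x_7 = 8262, x_8 = 31320, x_9 = 118746, x_{10} = 450198, x_{11} = 1706832, x_{12} = 6471090.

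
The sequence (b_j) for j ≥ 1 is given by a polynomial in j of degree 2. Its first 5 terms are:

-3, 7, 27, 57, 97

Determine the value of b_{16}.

1st diffs: 10, 20, 30, 40.
2nd diffs: 10, 10, 10 (constant).
Newton forward-difference form: b_j = -3 + 10·C(j-1,1) + 10·C(j-1,2).
At j = 16: j-1 = 15, so b_{16} = -3 + 150 + 1050 = 1197.

1197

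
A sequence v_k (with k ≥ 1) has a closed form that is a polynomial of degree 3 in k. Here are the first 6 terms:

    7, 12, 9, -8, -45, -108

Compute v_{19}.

1st diffs: 5, -3, -17, -37, -63.
2nd diffs: -8, -14, -20, -26.
3rd diffs: -6, -6, -6 (constant).
Newton forward-difference form: v_k = 7 + 5·C(k-1,1) + (-8)·C(k-1,2) + (-6)·C(k-1,3).
At k = 19: k-1 = 18, so v_{19} = 7 + 90 - 1224 - 4896 = -6023.

-6023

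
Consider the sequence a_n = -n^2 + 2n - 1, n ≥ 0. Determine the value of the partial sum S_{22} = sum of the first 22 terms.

-2871

Over n = 0..21: Σn = 231, Σn² = 3311.
Total = (-1)·3311 + (2)·231 + (-1)·22 = -2871.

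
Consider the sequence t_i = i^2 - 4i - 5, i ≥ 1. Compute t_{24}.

t_{24} = 1·24^2 - 4·24 - 5 = 475.

475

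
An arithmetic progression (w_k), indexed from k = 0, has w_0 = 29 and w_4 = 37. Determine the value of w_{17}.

Common difference d = (37 - 29) / (4 - 0) = 2.
w_k = 29 + (k - 0)·2.
w_{17} = 29 + 17·2 = 63.

63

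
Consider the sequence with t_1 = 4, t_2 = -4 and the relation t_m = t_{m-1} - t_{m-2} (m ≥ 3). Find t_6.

Compute successive terms:
t_3 = -8, t_4 = -4, t_5 = 4, t_6 = 8.

8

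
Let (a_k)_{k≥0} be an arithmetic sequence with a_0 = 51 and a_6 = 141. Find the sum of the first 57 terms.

26847

Common difference d = (141 - 51) / (6 - 0) = 15.
a_k = 51 + (k - 0)·15.
a_{56} = 891; S = 57·(51 + 891)/2 = 26847.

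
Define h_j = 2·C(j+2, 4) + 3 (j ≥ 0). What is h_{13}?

2733

C(15, 4) = 1365, so h_{13} = 2733.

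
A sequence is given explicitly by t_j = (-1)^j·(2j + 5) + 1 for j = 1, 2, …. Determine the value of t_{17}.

-38

(-1)^17 = -1; 2j + 5 at j=17 is 39; so t_{17} = -38.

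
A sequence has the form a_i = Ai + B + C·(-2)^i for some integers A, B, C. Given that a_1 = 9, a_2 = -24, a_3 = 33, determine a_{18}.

At i = 1, 2, 3: A + B - 2C = 9; 2A + B + 4C = -24; 3A + B - 8C = 33.
Subtracting the first from the second: A + 6C = -33.
Subtracting the second from the third: A - 12C = 57.
Solving: C = -5, A = -3, then B = 2.
Therefore a_{18} = -54 + 2 + (-5)·262144 = -1310772.

-1310772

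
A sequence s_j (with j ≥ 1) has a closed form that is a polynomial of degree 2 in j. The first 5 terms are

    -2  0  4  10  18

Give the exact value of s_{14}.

180

1st diffs: 2, 4, 6, 8.
2nd diffs: 2, 2, 2 (constant).
Newton forward-difference form: s_j = -2 + 2·C(j-1,1) + 2·C(j-1,2).
At j = 14: j-1 = 13, so s_{14} = -2 + 26 + 156 = 180.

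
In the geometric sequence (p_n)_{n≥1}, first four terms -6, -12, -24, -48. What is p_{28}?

-805306368

Common ratio r = 2.
p_n = (-6)·2^(n-1).
p_{28} = (-6)·2^27 = -805306368.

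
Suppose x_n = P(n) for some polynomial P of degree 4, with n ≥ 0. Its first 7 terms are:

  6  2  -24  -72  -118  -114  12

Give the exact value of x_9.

2202

1st diffs: -4, -26, -48, -46, 4, 126.
2nd diffs: -22, -22, 2, 50, 122.
3rd diffs: 0, 24, 48, 72.
4th diffs: 24, 24, 24 (constant).
So x_n = n^4 - 6n^3 + n + 6.
Evaluating at n = 9 gives x_9 = 2202.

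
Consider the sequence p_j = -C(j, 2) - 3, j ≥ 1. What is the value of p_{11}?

-58

C(11, 2) = 55, so p_{11} = -58.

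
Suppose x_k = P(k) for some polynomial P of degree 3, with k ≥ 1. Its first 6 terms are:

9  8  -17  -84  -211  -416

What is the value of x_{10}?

-2376

1st diffs: -1, -25, -67, -127, -205.
2nd diffs: -24, -42, -60, -78.
3rd diffs: -18, -18, -18 (constant).
Newton forward-difference form: x_k = 9 + (-1)·C(k-1,1) + (-24)·C(k-1,2) + (-18)·C(k-1,3).
At k = 10: k-1 = 9, so x_{10} = 9 - 9 - 864 - 1512 = -2376.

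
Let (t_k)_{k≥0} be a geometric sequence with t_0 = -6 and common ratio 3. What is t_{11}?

-1062882

t_k = (-6)·3^(k-0).
t_{11} = (-6)·3^11 = -1062882.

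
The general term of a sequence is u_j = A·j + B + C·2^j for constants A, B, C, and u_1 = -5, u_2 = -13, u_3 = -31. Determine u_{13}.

-40931

Plug in j = 1, 2, 3: A + B + 2C = -5; 2A + B + 4C = -13; 3A + B + 8C = -31.
Subtracting the first from the second: A + 2C = -8.
Subtracting the second from the third: A + 4C = -18.
Solving: C = -5, A = 2, then B = 3.
Therefore u_{13} = 26 + 3 + (-5)·8192 = -40931.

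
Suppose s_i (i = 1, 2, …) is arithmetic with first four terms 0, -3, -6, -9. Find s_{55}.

-162

Common difference d = -3.
s_i = 0 + (i - 1)·(-3).
s_{55} = 0 + 54·(-3) = -162.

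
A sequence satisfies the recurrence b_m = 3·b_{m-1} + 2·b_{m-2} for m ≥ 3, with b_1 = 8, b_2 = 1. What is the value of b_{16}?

250686131

Step forward from the initial values:
b_3 = 19, b_4 = 59, b_5 = 215, …, b_{13} = 5548967, b_{14} = 19762939, b_{15} = 70386751, b_{16} = 250686131.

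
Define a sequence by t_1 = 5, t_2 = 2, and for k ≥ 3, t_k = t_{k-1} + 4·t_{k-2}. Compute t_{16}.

Step forward from the initial values:
t_3 = 22, t_4 = 30, t_5 = 118, …, t_{13} = 190390, t_{14} = 485422, t_{15} = 1246982, t_{16} = 3188670.

3188670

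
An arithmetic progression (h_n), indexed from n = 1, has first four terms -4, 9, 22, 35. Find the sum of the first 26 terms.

4121

Common difference d = 13.
h_n = -4 + (n - 1)·13.
h_{26} = 321; S = 26·(-4 + 321)/2 = 4121.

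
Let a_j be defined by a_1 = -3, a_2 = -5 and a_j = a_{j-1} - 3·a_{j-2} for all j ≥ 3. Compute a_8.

Iterate the recurrence:
a_3 = 4, a_4 = 19, a_5 = 7, a_6 = -50, a_7 = -71, a_8 = 79.

79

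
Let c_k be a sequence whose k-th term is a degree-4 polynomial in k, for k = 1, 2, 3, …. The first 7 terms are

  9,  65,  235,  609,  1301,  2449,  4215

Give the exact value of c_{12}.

1st diffs: 56, 170, 374, 692, 1148, 1766.
2nd diffs: 114, 204, 318, 456, 618.
3rd diffs: 90, 114, 138, 162.
4th diffs: 24, 24, 24 (constant).
Newton forward-difference form: c_k = 9 + 56·C(k-1,1) + 114·C(k-1,2) + 90·C(k-1,3) + 24·C(k-1,4).
At k = 12: k-1 = 11, so c_{12} = 9 + 616 + 6270 + 14850 + 7920 = 29665.

29665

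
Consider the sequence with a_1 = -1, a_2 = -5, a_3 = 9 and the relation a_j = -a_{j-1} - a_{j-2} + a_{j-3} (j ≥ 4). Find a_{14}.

Applying the relation repeatedly:
a_4 = -5  a_5 = -9  a_6 = 23  …  a_{11} = -7  a_{12} = 123  a_{13} = -177  a_{14} = 47.

47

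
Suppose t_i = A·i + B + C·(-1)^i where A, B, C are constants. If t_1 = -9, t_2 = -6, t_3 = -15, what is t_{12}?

-36

At i = 1, 2, 3: A + B - C = -9; 2A + B + C = -6; 3A + B - C = -15.
Subtracting the first from the second: A + 2C = 3.
Subtracting the second from the third: A - 2C = -9.
Solving: C = 3, A = -3, then B = -3.
Hence t_{12} = -3·12 + (-3) + 3·1 = -36.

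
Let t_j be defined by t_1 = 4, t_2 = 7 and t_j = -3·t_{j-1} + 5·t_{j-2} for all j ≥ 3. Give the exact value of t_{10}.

Step forward from the initial values:
t_3 = -1, t_4 = 38, t_5 = -119, t_6 = 547, t_7 = -2236, t_8 = 9443, t_9 = -39509, t_{10} = 165742.

165742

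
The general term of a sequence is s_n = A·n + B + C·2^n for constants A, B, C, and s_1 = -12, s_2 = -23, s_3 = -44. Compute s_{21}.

At n = 1, 2, 3: A + B + 2C = -12; 2A + B + 4C = -23; 3A + B + 8C = -44.
Subtracting the first from the second: A + 2C = -11.
Subtracting the second from the third: A + 4C = -21.
Solving: C = -5, A = -1, then B = -1.
So s_n = -1·n + (-1) + (-5)·2^n; at n=21 this is -10485782.

-10485782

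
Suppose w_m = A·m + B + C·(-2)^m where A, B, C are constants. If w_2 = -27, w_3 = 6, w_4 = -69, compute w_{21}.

Write the equations: 2A + B + 4C = -27; 3A + B - 8C = 6; 4A + B + 16C = -69.
Subtracting the first from the second: A - 12C = 33.
Subtracting the second from the third: A + 24C = -75.
Solving: C = -3, A = -3, then B = -9.
So w_m = -3·m + (-9) + (-3)·(-2)^m; at m=21 this is 6291384.

6291384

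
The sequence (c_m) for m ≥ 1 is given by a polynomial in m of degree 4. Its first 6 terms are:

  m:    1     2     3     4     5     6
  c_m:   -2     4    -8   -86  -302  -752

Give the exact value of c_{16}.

-56402

1st diffs: 6, -12, -78, -216, -450.
2nd diffs: -18, -66, -138, -234.
3rd diffs: -48, -72, -96.
4th diffs: -24, -24 (constant).
Newton forward-difference form: c_m = -2 + 6·C(m-1,1) + (-18)·C(m-1,2) + (-48)·C(m-1,3) + (-24)·C(m-1,4).
At m = 16: m-1 = 15, so c_{16} = -2 + 90 - 1890 - 21840 - 32760 = -56402.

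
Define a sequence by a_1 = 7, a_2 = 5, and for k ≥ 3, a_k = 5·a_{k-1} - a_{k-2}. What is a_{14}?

541566965

Compute successive terms:
a_3 = 18, a_4 = 85, a_5 = 407, …, a_{11} = 4923743, a_{12} = 23591070, a_{13} = 113031607, a_{14} = 541566965.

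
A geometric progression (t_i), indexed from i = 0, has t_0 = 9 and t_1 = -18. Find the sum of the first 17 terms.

Common ratio r = -2.
t_i = 9·(-2)^(i-0).
S = 9·((-2)^17 - 1)/(-2 - 1) = 9·(-131072 - 1)/(-3) = 393219.

393219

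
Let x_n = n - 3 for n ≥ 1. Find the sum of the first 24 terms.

Over n = 1..24: Σn = 300.
Total = (1)·300 + (-3)·24 = 228.

228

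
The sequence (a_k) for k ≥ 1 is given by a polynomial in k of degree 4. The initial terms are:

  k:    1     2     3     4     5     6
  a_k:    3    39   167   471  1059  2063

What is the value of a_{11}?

1st diffs: 36, 128, 304, 588, 1004.
2nd diffs: 92, 176, 284, 416.
3rd diffs: 84, 108, 132.
4th diffs: 24, 24 (constant).
Newton forward-difference form: a_k = 3 + 36·C(k-1,1) + 92·C(k-1,2) + 84·C(k-1,3) + 24·C(k-1,4).
At k = 11: k-1 = 10, so a_{11} = 3 + 360 + 4140 + 10080 + 5040 = 19623.

19623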